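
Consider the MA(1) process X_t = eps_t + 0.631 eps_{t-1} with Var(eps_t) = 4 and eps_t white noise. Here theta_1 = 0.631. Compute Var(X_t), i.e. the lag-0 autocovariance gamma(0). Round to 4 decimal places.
\gamma(0) = 5.5926

For an MA(q) process X_t = eps_t + sum_i theta_i eps_{t-i} with
Var(eps_t) = sigma^2, the variance is
  gamma(0) = sigma^2 * (1 + sum_i theta_i^2).
  sum_i theta_i^2 = (0.631)^2 = 0.398161.
  gamma(0) = 4 * (1 + 0.398161) = 4 * 1.398161 = 5.592644, which rounds to 5.5926.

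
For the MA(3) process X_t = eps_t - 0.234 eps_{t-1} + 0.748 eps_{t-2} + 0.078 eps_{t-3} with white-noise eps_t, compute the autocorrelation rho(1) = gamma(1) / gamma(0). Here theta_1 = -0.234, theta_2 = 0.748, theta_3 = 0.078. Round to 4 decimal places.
\rho(1) = -0.2164

For an MA(q) process with theta_0 = 1, the autocovariance is
  gamma(k) = sigma^2 * sum_{i=0..q-k} theta_i * theta_{i+k},
and rho(k) = gamma(k) / gamma(0). Sigma^2 cancels.
  numerator   = (1)*(-0.234) + (-0.234)*(0.748) + (0.748)*(0.078) = -0.350688.
  denominator = (1)^2 + (-0.234)^2 + (0.748)^2 + (0.078)^2 = 1.620344.
  rho(1) = -0.350688 / 1.620344 = -0.2164.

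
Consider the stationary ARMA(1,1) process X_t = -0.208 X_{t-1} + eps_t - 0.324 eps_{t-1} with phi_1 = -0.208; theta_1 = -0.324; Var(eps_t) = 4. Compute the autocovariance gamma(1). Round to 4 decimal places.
\gamma(1) = -2.3741

Multiply the model equation by X_{t-k} and take expectations. With theta_0 = psi_0 = 1 and psi_j the MA(infinity) weights, this gives
  gamma(k) - sum_i phi_i gamma(k-i) = c_k,
  c_k = sigma^2 * sum_{j=k..q} theta_j psi_{j-k}   (c_k = 0 for k > q),
using gamma(-m) = gamma(m).
psi-weights needed (psi_j = theta_j + sum_i phi_i psi_{j-i}):
  psi_1 = theta_1 + phi_1 = -0.324 + (-0.208) = -0.532
Right-hand sides:
  c_0 = sigma^2 (1 + theta_1 psi_1) = 4 * (1 + (-0.324)(-0.532)) = 4 * 1.172368 = 4.689472
  c_1 = sigma^2 theta_1 = 4 * (-0.324) = -1.296
  c_2 = 0
Equations for k = 0 and k = 1 (AR order 1):
  gamma(0) = phi_1 gamma(1) + c_0
  gamma(1) = phi_1 gamma(0) + c_1
Substituting the second into the first: gamma(0) (1 - phi_1^2) = c_0 + phi_1 c_1, so
  gamma(0) = (c_0 + phi_1 c_1) / (1 - phi_1^2) = (4.689472 + (-0.208)(-1.296)) / (1 - (-0.208)^2) = 4.95904 / 0.956736 = 5.18329.
  gamma(1) = phi_1 gamma(0) + c_1 = (-0.208)(5.18329) + (-1.296) = -2.374124.
Therefore gamma(1) = -2.3741 (to 4 decimal places).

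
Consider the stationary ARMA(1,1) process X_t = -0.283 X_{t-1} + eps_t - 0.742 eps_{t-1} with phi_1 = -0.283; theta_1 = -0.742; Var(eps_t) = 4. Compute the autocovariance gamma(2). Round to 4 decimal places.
\gamma(2) = 1.5262

Multiply the model equation by X_{t-k} and take expectations. With theta_0 = psi_0 = 1 and psi_j the MA(infinity) weights, this gives
  gamma(k) - sum_i phi_i gamma(k-i) = c_k,
  c_k = sigma^2 * sum_{j=k..q} theta_j psi_{j-k}   (c_k = 0 for k > q),
using gamma(-m) = gamma(m).
psi-weights needed (psi_j = theta_j + sum_i phi_i psi_{j-i}):
  psi_1 = theta_1 + phi_1 = -0.742 + (-0.283) = -1.025
Right-hand sides:
  c_0 = sigma^2 (1 + theta_1 psi_1) = 4 * (1 + (-0.742)(-1.025)) = 4 * 1.76055 = 7.0422
  c_1 = sigma^2 theta_1 = 4 * (-0.742) = -2.968
  c_2 = 0
Equations for k = 0 and k = 1 (AR order 1):
  gamma(0) = phi_1 gamma(1) + c_0
  gamma(1) = phi_1 gamma(0) + c_1
Substituting the second into the first: gamma(0) (1 - phi_1^2) = c_0 + phi_1 c_1, so
  gamma(0) = (c_0 + phi_1 c_1) / (1 - phi_1^2) = (7.0422 + (-0.283)(-2.968)) / (1 - (-0.283)^2) = 7.882144 / 0.919911 = 8.568377.
  gamma(1) = phi_1 gamma(0) + c_1 = (-0.283)(8.568377) + (-2.968) = -5.392851.
For k = 2 (> q): gamma(2) = phi_1 gamma(1) = (-0.283)(-5.392851) = 1.526177.
Therefore gamma(2) = 1.5262 (to 4 decimal places).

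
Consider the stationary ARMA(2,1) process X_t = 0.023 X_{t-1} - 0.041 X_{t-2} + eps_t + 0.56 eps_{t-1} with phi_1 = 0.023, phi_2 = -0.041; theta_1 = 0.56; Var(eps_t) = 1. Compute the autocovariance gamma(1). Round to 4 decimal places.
\gamma(1) = 0.5676

Multiply the model equation by X_{t-k} and take expectations. With theta_0 = psi_0 = 1 and psi_j the MA(infinity) weights, this gives
  gamma(k) - sum_i phi_i gamma(k-i) = c_k,
  c_k = sigma^2 * sum_{j=k..q} theta_j psi_{j-k}   (c_k = 0 for k > q),
using gamma(-m) = gamma(m).
psi-weights needed (psi_j = theta_j + sum_i phi_i psi_{j-i}):
  psi_1 = theta_1 + phi_1 = 0.56 + (0.023) = 0.583
Right-hand sides:
  c_0 = sigma^2 (1 + theta_1 psi_1) = 1 * (1 + (0.56)(0.583)) = 1 * 1.32648 = 1.32648
  c_1 = sigma^2 theta_1 = 1 * (0.56) = 0.56
  c_2 = 0
Equations for k = 0, 1, 2 (AR order 2, c_2 = 0):
  (E0) gamma(0) = phi_1 gamma(1) + phi_2 gamma(2) + c_0
  (E1) gamma(1) = phi_1 gamma(0) + phi_2 gamma(1) + c_1
  (E2) gamma(2) = phi_1 gamma(1) + phi_2 gamma(0)
From (E1): gamma(1) = A gamma(0) + B with
  A = phi_1 / (1 - phi_2) = 0.023 / 1.041 = 0.022094,   B = c_1 / (1 - phi_2) = 0.56 / 1.041 = 0.537944.
Insert (E2) into (E0): gamma(0) (1 - phi_2^2) = phi_1 (1 + phi_2) gamma(1) + c_0.
  phi_1 (1 + phi_2) = (0.023)(0.959) = 0.022057,   1 - phi_2^2 = 0.998319.
Replace gamma(1) by A gamma(0) + B and collect gamma(0):
  gamma(0) [0.998319 - (0.022057)(0.022094)] = (0.022057)(0.537944) + 1.32648
  gamma(0) * 0.997832 = 1.338345
  gamma(0) = 1.338345 / 0.997832 = 1.341254.
  gamma(1) = A gamma(0) + B = (0.022094)(1.341254) + (0.537944) = 0.567578.
Therefore gamma(1) = 0.5676 (to 4 decimal places).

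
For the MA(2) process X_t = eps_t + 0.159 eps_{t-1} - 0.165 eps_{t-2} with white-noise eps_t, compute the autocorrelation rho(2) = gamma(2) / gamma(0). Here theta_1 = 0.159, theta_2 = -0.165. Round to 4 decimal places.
\rho(2) = -0.1568

For an MA(q) process with theta_0 = 1, the autocovariance is
  gamma(k) = sigma^2 * sum_{i=0..q-k} theta_i * theta_{i+k},
and rho(k) = gamma(k) / gamma(0). Sigma^2 cancels.
  numerator   = (1)*(-0.165) = -0.165.
  denominator = (1)^2 + (0.159)^2 + (-0.165)^2 = 1.052506.
  rho(2) = -0.165 / 1.052506 = -0.1568.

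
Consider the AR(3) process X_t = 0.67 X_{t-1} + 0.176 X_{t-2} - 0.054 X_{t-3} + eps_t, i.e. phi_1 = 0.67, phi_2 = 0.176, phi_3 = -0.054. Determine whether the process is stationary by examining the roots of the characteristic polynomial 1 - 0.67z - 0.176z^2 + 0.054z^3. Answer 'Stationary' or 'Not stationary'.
\text{Stationary}

The AR(p) characteristic polynomial is P(z) = 1 - 0.67z - 0.176z^2 + 0.054z^3.
Stationarity requires all roots to lie outside the unit circle, i.e. |z| > 1 for every root.
Degree 3: look for a simple real root z0 first, then factor out (1 - z/z0) and solve the remaining quadratic.
Testing z0 = 5: P(5) = 1 + (-0.67)(5) + (-0.176)(5)^2 + (0.054)(5)^3
  = 1 + (-3.35) + (-4.4) + (6.75) = 0.  So z_0 = 5 is a root, |z_0| = 5.
Divide out the factor (1 - 0.2 z) = (1 - z/z0) (since 1/z0 = 0.2):
  P(z) = (1 - 0.2 z)(1 + (-0.47) z + (-0.27) z^2)
  [check: z-coef -0.47 - (0.2) = -0.67; z^2-coef -0.27 - (0.2)(-0.47) = -0.176; z^3-coef -(0.2)(-0.27) = 0.054.]
Remaining roots from the quadratic factor 1 + (-0.47) z + (-0.27) z^2:
  Set 1 + (-0.47) z + (-0.27) z^2 = 0, i.e. a z^2 + b z + c = 0 with a = -0.27, b = -0.47, c = 1.
  Discriminant D = b^2 - 4ac = (-0.47)^2 - 4*(-0.27)*1 = 0.2209 - (-1.08) = 1.3009.
  D >= 0, so the roots are real: z = (-b +/- sqrt(D)) / (2a) = (0.47 +/- 1.14057) / (-0.54).
    z_1 = (0.47 + 1.14057) / (-0.54) = -2.9825,   |z_1| = 2.9825.
    z_2 = (0.47 - 1.14057) / (-0.54) = 1.2418,   |z_2| = 1.2418.
Moduli of all roots: 5.0000, 2.9825, 1.2418.
All moduli strictly greater than 1? Yes.
Verdict: Stationary.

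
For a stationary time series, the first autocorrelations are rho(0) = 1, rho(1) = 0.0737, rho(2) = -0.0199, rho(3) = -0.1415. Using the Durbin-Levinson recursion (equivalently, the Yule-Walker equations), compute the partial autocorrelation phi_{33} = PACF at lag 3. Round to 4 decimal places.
\phi_{33} = -0.1390

The PACF at lag k is phi_{kk}, the last component of the solution
to the Yule-Walker system G_k phi = r_k where
  (G_k)_{ij} = rho(|i - j|), (r_k)_i = rho(i), i,j = 1..k.
Equivalently, Durbin-Levinson gives phi_{kk} iteratively:
  phi_{11} = rho(1)
  phi_{kk} = [rho(k) - sum_{j=1..k-1} phi_{k-1,j} rho(k-j)]
            / [1 - sum_{j=1..k-1} phi_{k-1,j} rho(j)],
  phi_{k,j} = phi_{k-1,j} - phi_{kk} phi_{k-1,k-j},  j = 1..k-1.
Step k = 1:
  phi_11 = rho(1) = 0.0737.
Step k = 2:
  phi_22 = [rho(2) - phi_11 rho(1)] / [1 - phi_11 rho(1)] = [-0.0199 - (0.0737)(0.0737)] / [1 - (0.0737)(0.0737)]
         = -0.02533169 / 0.99456831 = -0.02547.
  Update: phi_21 = phi_11 - phi_22 phi_11 = 0.0737 - (-0.02547)(0.0737) = 0.075577.
Step k = 3:
  phi_33 = [rho(3) - phi_21 rho(2) - phi_22 rho(1)] / [1 - phi_21 rho(1) - phi_22 rho(2)]
    numerator   = -0.1415 - (0.075577)(-0.0199) - (-0.02547)(0.0737) = -0.13811887
    denominator = 1 - (0.075577)(0.0737) - (-0.02547)(-0.0199) = 0.99392311
  phi_33 = -0.13811887 / 0.99392311 = -0.139.
Therefore phi_{33} = -0.1390.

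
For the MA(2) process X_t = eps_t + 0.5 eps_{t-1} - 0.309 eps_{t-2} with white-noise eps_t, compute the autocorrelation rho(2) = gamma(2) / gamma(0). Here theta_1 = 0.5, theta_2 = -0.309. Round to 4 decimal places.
\rho(2) = -0.2297

For an MA(q) process with theta_0 = 1, the autocovariance is
  gamma(k) = sigma^2 * sum_{i=0..q-k} theta_i * theta_{i+k},
and rho(k) = gamma(k) / gamma(0). Sigma^2 cancels.
  numerator   = (1)*(-0.309) = -0.309.
  denominator = (1)^2 + (0.5)^2 + (-0.309)^2 = 1.345481.
  rho(2) = -0.309 / 1.345481 = -0.2297.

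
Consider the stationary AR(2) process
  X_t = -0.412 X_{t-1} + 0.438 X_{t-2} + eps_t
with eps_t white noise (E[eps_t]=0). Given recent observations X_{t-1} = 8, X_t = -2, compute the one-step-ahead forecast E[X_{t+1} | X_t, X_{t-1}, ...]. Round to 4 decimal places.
E[X_{t+1} \mid \mathcal F_t] = 4.3280

For an AR(p) model X_t = c + sum_i phi_i X_{t-i} + eps_t, the
one-step-ahead conditional mean is
  E[X_{t+1} | X_t, ...] = c + sum_i phi_i X_{t+1-i}.
Substitute known values:
  E[X_{t+1} | ...] = (-0.412) * (-2) + (0.438) * (8)
                   = 4.3280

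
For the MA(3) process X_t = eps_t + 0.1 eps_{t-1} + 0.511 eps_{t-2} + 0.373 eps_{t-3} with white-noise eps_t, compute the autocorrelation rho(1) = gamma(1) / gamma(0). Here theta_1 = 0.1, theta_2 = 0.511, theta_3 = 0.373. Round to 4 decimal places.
\rho(1) = 0.2423

For an MA(q) process with theta_0 = 1, the autocovariance is
  gamma(k) = sigma^2 * sum_{i=0..q-k} theta_i * theta_{i+k},
and rho(k) = gamma(k) / gamma(0). Sigma^2 cancels.
  numerator   = (1)*(0.1) + (0.1)*(0.511) + (0.511)*(0.373) = 0.341703.
  denominator = (1)^2 + (0.1)^2 + (0.511)^2 + (0.373)^2 = 1.41025.
  rho(1) = 0.341703 / 1.41025 = 0.2423.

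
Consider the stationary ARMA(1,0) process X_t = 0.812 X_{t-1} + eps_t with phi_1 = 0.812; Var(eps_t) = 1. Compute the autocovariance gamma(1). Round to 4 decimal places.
\gamma(1) = 2.3836

Multiply the model equation by X_{t-k} and take expectations. With theta_0 = psi_0 = 1 and psi_j the MA(infinity) weights, this gives
  gamma(k) - sum_i phi_i gamma(k-i) = c_k,
  c_k = sigma^2 * sum_{j=k..q} theta_j psi_{j-k}   (c_k = 0 for k > q),
using gamma(-m) = gamma(m).
Pure AR (q = 0): c_0 = sigma^2 = 1, c_k = 0 for k >= 1.
Equations for k = 0 and k = 1 (AR order 1):
  gamma(0) = phi_1 gamma(1) + c_0
  gamma(1) = phi_1 gamma(0) + c_1
Substituting the second into the first: gamma(0) (1 - phi_1^2) = c_0 + phi_1 c_1, so
  gamma(0) = c_0 / (1 - phi_1^2) = 1 / (1 - (0.812)^2) = 1 / 0.340656 = 2.935513.
  gamma(1) = phi_1 gamma(0) = (0.812)(2.935513) = 2.383636.
Therefore gamma(1) = 2.3836 (to 4 decimal places).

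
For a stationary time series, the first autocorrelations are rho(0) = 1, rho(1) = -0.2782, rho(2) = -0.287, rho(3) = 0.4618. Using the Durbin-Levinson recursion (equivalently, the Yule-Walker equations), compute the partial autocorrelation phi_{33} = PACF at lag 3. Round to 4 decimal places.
\phi_{33} = 0.3089

The PACF at lag k is phi_{kk}, the last component of the solution
to the Yule-Walker system G_k phi = r_k where
  (G_k)_{ij} = rho(|i - j|), (r_k)_i = rho(i), i,j = 1..k.
Equivalently, Durbin-Levinson gives phi_{kk} iteratively:
  phi_{11} = rho(1)
  phi_{kk} = [rho(k) - sum_{j=1..k-1} phi_{k-1,j} rho(k-j)]
            / [1 - sum_{j=1..k-1} phi_{k-1,j} rho(j)],
  phi_{k,j} = phi_{k-1,j} - phi_{kk} phi_{k-1,k-j},  j = 1..k-1.
Step k = 1:
  phi_11 = rho(1) = -0.2782.
Step k = 2:
  phi_22 = [rho(2) - phi_11 rho(1)] / [1 - phi_11 rho(1)] = [-0.287 - (-0.2782)(-0.2782)] / [1 - (-0.2782)(-0.2782)]
         = -0.36439524 / 0.92260476 = -0.394964.
  Update: phi_21 = phi_11 - phi_22 phi_11 = -0.2782 - (-0.394964)(-0.2782) = -0.388079.
Step k = 3:
  phi_33 = [rho(3) - phi_21 rho(2) - phi_22 rho(1)] / [1 - phi_21 rho(1) - phi_22 rho(2)]
    numerator   = 0.4618 - (-0.388079)(-0.287) - (-0.394964)(-0.2782) = 0.24054251
    denominator = 1 - (-0.388079)(-0.2782) - (-0.394964)(-0.287) = 0.77868193
  phi_33 = 0.24054251 / 0.77868193 = 0.3089.
Therefore phi_{33} = 0.3089.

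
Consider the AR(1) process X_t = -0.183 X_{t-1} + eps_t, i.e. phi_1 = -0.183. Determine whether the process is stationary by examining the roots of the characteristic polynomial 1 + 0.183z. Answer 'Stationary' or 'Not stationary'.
\text{Stationary}

The AR(p) characteristic polynomial is P(z) = 1 + 0.183z.
Stationarity requires all roots to lie outside the unit circle, i.e. |z| > 1 for every root.
This is linear in z: 1 + (0.183) z = 0  =>  z = -1/(0.183) = -5.464481,  |z| = 5.464481.
Moduli of all roots: 5.4645.
All moduli strictly greater than 1? Yes.
Verdict: Stationary.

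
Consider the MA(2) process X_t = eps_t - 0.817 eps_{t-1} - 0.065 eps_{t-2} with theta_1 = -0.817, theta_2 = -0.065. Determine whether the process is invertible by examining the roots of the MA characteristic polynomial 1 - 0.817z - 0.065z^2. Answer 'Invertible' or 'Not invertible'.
\text{Invertible}

The MA(q) characteristic polynomial is P(z) = 1 - 0.817z - 0.065z^2.
Invertibility requires all roots to lie outside the unit circle, i.e. |z| > 1 for every root.
Set 1 + (-0.817) z + (-0.065) z^2 = 0, i.e. a z^2 + b z + c = 0 with a = -0.065, b = -0.817, c = 1.
Discriminant D = b^2 - 4ac = (-0.817)^2 - 4*(-0.065)*1 = 0.667489 - (-0.26) = 0.927489.
D >= 0, so the roots are real: z = (-b +/- sqrt(D)) / (2a) = (0.817 +/- 0.963062) / (-0.13).
  z_1 = (0.817 + 0.963062) / (-0.13) = -13.6928,   |z_1| = 13.6928.
  z_2 = (0.817 - 0.963062) / (-0.13) = 1.1236,   |z_2| = 1.1236.
Moduli of all roots: 13.6928, 1.1236.
All moduli strictly greater than 1? Yes.
Verdict: Invertible.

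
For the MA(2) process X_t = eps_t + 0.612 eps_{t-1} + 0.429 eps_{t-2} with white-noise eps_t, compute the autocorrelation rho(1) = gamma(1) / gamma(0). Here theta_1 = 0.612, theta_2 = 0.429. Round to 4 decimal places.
\rho(1) = 0.5611

For an MA(q) process with theta_0 = 1, the autocovariance is
  gamma(k) = sigma^2 * sum_{i=0..q-k} theta_i * theta_{i+k},
and rho(k) = gamma(k) / gamma(0). Sigma^2 cancels.
  numerator   = (1)*(0.612) + (0.612)*(0.429) = 0.874548.
  denominator = (1)^2 + (0.612)^2 + (0.429)^2 = 1.558585.
  rho(1) = 0.874548 / 1.558585 = 0.5611.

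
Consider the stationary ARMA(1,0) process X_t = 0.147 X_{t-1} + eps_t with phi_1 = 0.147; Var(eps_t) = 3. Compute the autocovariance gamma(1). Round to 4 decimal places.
\gamma(1) = 0.4507

Multiply the model equation by X_{t-k} and take expectations. With theta_0 = psi_0 = 1 and psi_j the MA(infinity) weights, this gives
  gamma(k) - sum_i phi_i gamma(k-i) = c_k,
  c_k = sigma^2 * sum_{j=k..q} theta_j psi_{j-k}   (c_k = 0 for k > q),
using gamma(-m) = gamma(m).
Pure AR (q = 0): c_0 = sigma^2 = 3, c_k = 0 for k >= 1.
Equations for k = 0 and k = 1 (AR order 1):
  gamma(0) = phi_1 gamma(1) + c_0
  gamma(1) = phi_1 gamma(0) + c_1
Substituting the second into the first: gamma(0) (1 - phi_1^2) = c_0 + phi_1 c_1, so
  gamma(0) = c_0 / (1 - phi_1^2) = 3 / (1 - (0.147)^2) = 3 / 0.978391 = 3.066259.
  gamma(1) = phi_1 gamma(0) = (0.147)(3.066259) = 0.45074.
Therefore gamma(1) = 0.4507 (to 4 decimal places).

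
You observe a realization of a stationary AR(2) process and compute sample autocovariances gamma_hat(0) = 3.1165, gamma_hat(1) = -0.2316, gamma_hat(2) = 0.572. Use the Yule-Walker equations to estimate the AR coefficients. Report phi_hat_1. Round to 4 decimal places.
\hat\phi_{1} = -0.0610

The Yule-Walker equations for an AR(p) process read, in matrix form,
  Gamma_p phi = r_p,   with   (Gamma_p)_{ij} = gamma(|i - j|),
                       (r_p)_i = gamma(i),   i,j = 1..p.
Substitute the sample gammas (Toeplitz matrix and right-hand side of size 2):
  Gamma_p = [[3.1165, -0.2316], [-0.2316, 3.1165]]
  r_p     = [-0.2316, 0.572]
Written out:
  3.1165 phi_1 - 0.2316 phi_2 = -0.2316
  -0.2316 phi_1 + 3.1165 phi_2 = 0.572
Solve by Cramer's rule:
  det = gamma(0)^2 - gamma(1)^2 = (3.1165)^2 - (-0.2316)^2 = 9.71257225 - 0.05363856 = 9.65893369
  phi_hat_1 = [gamma(1) gamma(0) - gamma(1) gamma(2)] / det = [(-0.2316)(3.1165) - (-0.2316)(0.572)] / 9.65893369 = -0.5893062 / 9.65893369 = -0.061
  phi_hat_2 = [gamma(0) gamma(2) - gamma(1)^2] / det = [(3.1165)(0.572) - (-0.2316)^2] / 9.65893369 = 1.72899944 / 9.65893369 = 0.179
So phi_hat = [-0.0610, 0.1790].
Therefore phi_hat_1 = -0.0610.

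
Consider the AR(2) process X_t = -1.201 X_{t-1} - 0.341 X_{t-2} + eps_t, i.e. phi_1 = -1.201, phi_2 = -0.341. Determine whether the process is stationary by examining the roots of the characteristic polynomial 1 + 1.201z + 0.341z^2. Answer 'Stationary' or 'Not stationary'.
\text{Stationary}

The AR(p) characteristic polynomial is P(z) = 1 + 1.201z + 0.341z^2.
Stationarity requires all roots to lie outside the unit circle, i.e. |z| > 1 for every root.
Set 1 + (1.201) z + (0.341) z^2 = 0, i.e. a z^2 + b z + c = 0 with a = 0.341, b = 1.201, c = 1.
Discriminant D = b^2 - 4ac = (1.201)^2 - 4*(0.341)*1 = 1.442401 - (1.364) = 0.078401.
D >= 0, so the roots are real: z = (-b +/- sqrt(D)) / (2a) = (-1.201 +/- 0.280002) / (0.682).
  z_1 = (-1.201 + 0.280002) / (0.682) = -1.3504,   |z_1| = 1.3504.
  z_2 = (-1.201 - 0.280002) / (0.682) = -2.1716,   |z_2| = 2.1716.
Moduli of all roots: 1.3504, 2.1716.
All moduli strictly greater than 1? Yes.
Verdict: Stationary.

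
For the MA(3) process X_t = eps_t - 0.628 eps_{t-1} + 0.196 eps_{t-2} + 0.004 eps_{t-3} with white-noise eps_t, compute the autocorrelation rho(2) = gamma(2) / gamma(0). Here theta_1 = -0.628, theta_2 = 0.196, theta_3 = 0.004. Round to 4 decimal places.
\rho(2) = 0.1350

For an MA(q) process with theta_0 = 1, the autocovariance is
  gamma(k) = sigma^2 * sum_{i=0..q-k} theta_i * theta_{i+k},
and rho(k) = gamma(k) / gamma(0). Sigma^2 cancels.
  numerator   = (1)*(0.196) + (-0.628)*(0.004) = 0.193488.
  denominator = (1)^2 + (-0.628)^2 + (0.196)^2 + (0.004)^2 = 1.432816.
  rho(2) = 0.193488 / 1.432816 = 0.1350.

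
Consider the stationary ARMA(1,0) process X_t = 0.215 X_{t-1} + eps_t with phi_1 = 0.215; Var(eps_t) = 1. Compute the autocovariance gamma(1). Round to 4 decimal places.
\gamma(1) = 0.2254

Multiply the model equation by X_{t-k} and take expectations. With theta_0 = psi_0 = 1 and psi_j the MA(infinity) weights, this gives
  gamma(k) - sum_i phi_i gamma(k-i) = c_k,
  c_k = sigma^2 * sum_{j=k..q} theta_j psi_{j-k}   (c_k = 0 for k > q),
using gamma(-m) = gamma(m).
Pure AR (q = 0): c_0 = sigma^2 = 1, c_k = 0 for k >= 1.
Equations for k = 0 and k = 1 (AR order 1):
  gamma(0) = phi_1 gamma(1) + c_0
  gamma(1) = phi_1 gamma(0) + c_1
Substituting the second into the first: gamma(0) (1 - phi_1^2) = c_0 + phi_1 c_1, so
  gamma(0) = c_0 / (1 - phi_1^2) = 1 / (1 - (0.215)^2) = 1 / 0.953775 = 1.048465.
  gamma(1) = phi_1 gamma(0) = (0.215)(1.048465) = 0.22542.
Therefore gamma(1) = 0.2254 (to 4 decimal places).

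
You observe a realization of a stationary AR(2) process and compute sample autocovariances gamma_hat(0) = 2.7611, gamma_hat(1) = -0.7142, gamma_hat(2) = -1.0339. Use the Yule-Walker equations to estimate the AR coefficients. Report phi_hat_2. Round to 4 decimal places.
\hat\phi_{2} = -0.4730

The Yule-Walker equations for an AR(p) process read, in matrix form,
  Gamma_p phi = r_p,   with   (Gamma_p)_{ij} = gamma(|i - j|),
                       (r_p)_i = gamma(i),   i,j = 1..p.
Substitute the sample gammas (Toeplitz matrix and right-hand side of size 2):
  Gamma_p = [[2.7611, -0.7142], [-0.7142, 2.7611]]
  r_p     = [-0.7142, -1.0339]
Written out:
  2.7611 phi_1 - 0.7142 phi_2 = -0.7142
  -0.7142 phi_1 + 2.7611 phi_2 = -1.0339
Solve by Cramer's rule:
  det = gamma(0)^2 - gamma(1)^2 = (2.7611)^2 - (-0.7142)^2 = 7.62367321 - 0.51008164 = 7.11359157
  phi_hat_1 = [gamma(1) gamma(0) - gamma(1) gamma(2)] / det = [(-0.7142)(2.7611) - (-0.7142)(-1.0339)] / 7.11359157 = -2.710389 / 7.11359157 = -0.381
  phi_hat_2 = [gamma(0) gamma(2) - gamma(1)^2] / det = [(2.7611)(-1.0339) - (-0.7142)^2] / 7.11359157 = -3.36478293 / 7.11359157 = -0.473
So phi_hat = [-0.3810, -0.4730].
Therefore phi_hat_2 = -0.4730.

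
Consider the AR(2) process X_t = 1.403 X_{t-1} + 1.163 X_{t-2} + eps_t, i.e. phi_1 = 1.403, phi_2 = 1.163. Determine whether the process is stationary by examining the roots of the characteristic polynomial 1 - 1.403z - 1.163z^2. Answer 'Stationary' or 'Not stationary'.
\text{Not stationary}

The AR(p) characteristic polynomial is P(z) = 1 - 1.403z - 1.163z^2.
Stationarity requires all roots to lie outside the unit circle, i.e. |z| > 1 for every root.
Set 1 + (-1.403) z + (-1.163) z^2 = 0, i.e. a z^2 + b z + c = 0 with a = -1.163, b = -1.403, c = 1.
Discriminant D = b^2 - 4ac = (-1.403)^2 - 4*(-1.163)*1 = 1.968409 - (-4.652) = 6.620409.
D >= 0, so the roots are real: z = (-b +/- sqrt(D)) / (2a) = (1.403 +/- 2.573016) / (-2.326).
  z_1 = (1.403 + 2.573016) / (-2.326) = -1.7094,   |z_1| = 1.7094.
  z_2 = (1.403 - 2.573016) / (-2.326) = 0.503,   |z_2| = 0.503.
Moduli of all roots: 1.7094, 0.5030.
All moduli strictly greater than 1? No.
Verdict: Not stationary.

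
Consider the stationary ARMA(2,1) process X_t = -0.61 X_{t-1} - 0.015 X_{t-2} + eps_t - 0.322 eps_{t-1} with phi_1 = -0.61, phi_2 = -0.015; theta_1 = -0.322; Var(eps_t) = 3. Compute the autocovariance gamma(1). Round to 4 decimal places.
\gamma(1) = -5.1600

Multiply the model equation by X_{t-k} and take expectations. With theta_0 = psi_0 = 1 and psi_j the MA(infinity) weights, this gives
  gamma(k) - sum_i phi_i gamma(k-i) = c_k,
  c_k = sigma^2 * sum_{j=k..q} theta_j psi_{j-k}   (c_k = 0 for k > q),
using gamma(-m) = gamma(m).
psi-weights needed (psi_j = theta_j + sum_i phi_i psi_{j-i}):
  psi_1 = theta_1 + phi_1 = -0.322 + (-0.61) = -0.932
Right-hand sides:
  c_0 = sigma^2 (1 + theta_1 psi_1) = 3 * (1 + (-0.322)(-0.932)) = 3 * 1.300104 = 3.900312
  c_1 = sigma^2 theta_1 = 3 * (-0.322) = -0.966
  c_2 = 0
Equations for k = 0, 1, 2 (AR order 2, c_2 = 0):
  (E0) gamma(0) = phi_1 gamma(1) + phi_2 gamma(2) + c_0
  (E1) gamma(1) = phi_1 gamma(0) + phi_2 gamma(1) + c_1
  (E2) gamma(2) = phi_1 gamma(1) + phi_2 gamma(0)
From (E1): gamma(1) = A gamma(0) + B with
  A = phi_1 / (1 - phi_2) = -0.61 / 1.015 = -0.600985,   B = c_1 / (1 - phi_2) = -0.966 / 1.015 = -0.951724.
Insert (E2) into (E0): gamma(0) (1 - phi_2^2) = phi_1 (1 + phi_2) gamma(1) + c_0.
  phi_1 (1 + phi_2) = (-0.61)(0.985) = -0.60085,   1 - phi_2^2 = 0.999775.
Replace gamma(1) by A gamma(0) + B and collect gamma(0):
  gamma(0) [0.999775 - (-0.60085)(-0.600985)] = (-0.60085)(-0.951724) + 3.900312
  gamma(0) * 0.638673 = 4.472155
  gamma(0) = 4.472155 / 0.638673 = 7.002261.
  gamma(1) = A gamma(0) + B = (-0.600985)(7.002261) + (-0.951724) = -5.15998.
Therefore gamma(1) = -5.1600 (to 4 decimal places).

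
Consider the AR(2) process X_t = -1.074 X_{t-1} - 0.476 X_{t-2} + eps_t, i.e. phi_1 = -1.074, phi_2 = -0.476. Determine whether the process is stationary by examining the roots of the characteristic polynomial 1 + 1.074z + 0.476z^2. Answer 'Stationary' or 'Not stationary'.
\text{Stationary}

The AR(p) characteristic polynomial is P(z) = 1 + 1.074z + 0.476z^2.
Stationarity requires all roots to lie outside the unit circle, i.e. |z| > 1 for every root.
Set 1 + (1.074) z + (0.476) z^2 = 0, i.e. a z^2 + b z + c = 0 with a = 0.476, b = 1.074, c = 1.
Discriminant D = b^2 - 4ac = (1.074)^2 - 4*(0.476)*1 = 1.153476 - (1.904) = -0.750524.
D < 0, so the roots are the complex-conjugate pair z = (-b +/- i sqrt(-D)) / (2a) = -1.1282 +/- 0.91i.
For a conjugate pair |z|^2 = z * conj(z) = (product of roots) = c/a = 1/(0.476) = 2.10084, so |z| = sqrt(2.10084) = 1.4494 for both roots.
Moduli of all roots: 1.4494, 1.4494.
All moduli strictly greater than 1? Yes.
Verdict: Stationary.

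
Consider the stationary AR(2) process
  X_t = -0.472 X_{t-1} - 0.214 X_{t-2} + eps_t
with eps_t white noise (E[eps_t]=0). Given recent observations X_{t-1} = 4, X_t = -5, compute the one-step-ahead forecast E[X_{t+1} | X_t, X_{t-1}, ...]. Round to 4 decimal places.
E[X_{t+1} \mid \mathcal F_t] = 1.5040

For an AR(p) model X_t = c + sum_i phi_i X_{t-i} + eps_t, the
one-step-ahead conditional mean is
  E[X_{t+1} | X_t, ...] = c + sum_i phi_i X_{t+1-i}.
Substitute known values:
  E[X_{t+1} | ...] = (-0.472) * (-5) + (-0.214) * (4)
                   = 1.5040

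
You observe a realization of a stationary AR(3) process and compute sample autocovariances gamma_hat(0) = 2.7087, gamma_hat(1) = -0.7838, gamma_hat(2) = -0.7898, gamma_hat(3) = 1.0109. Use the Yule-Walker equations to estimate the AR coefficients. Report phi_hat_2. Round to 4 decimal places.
\hat\phi_{2} = -0.3370

The Yule-Walker equations for an AR(p) process read, in matrix form,
  Gamma_p phi = r_p,   with   (Gamma_p)_{ij} = gamma(|i - j|),
                       (r_p)_i = gamma(i),   i,j = 1..p.
Substitute the sample gammas (Toeplitz matrix and right-hand side of size 3):
  Gamma_p = [[2.7087, -0.7838, -0.7898], [-0.7838, 2.7087, -0.7838], [-0.7898, -0.7838, 2.7087]]
  r_p     = [-0.7838, -0.7898, 1.0109]
Written out (R1..R3):
  (R1) 2.7087 phi_1 - 0.7838 phi_2 - 0.7898 phi_3 = -0.7838
  (R2) -0.7838 phi_1 + 2.7087 phi_2 - 0.7838 phi_3 = -0.7898
  (R3) -0.7898 phi_1 - 0.7838 phi_2 + 2.7087 phi_3 = 1.0109
Gaussian elimination:
  R2 <- R2 - (-0.7838/2.7087) R1 = R2 - (-0.289364) R1:  2.481897 phi_2 - 1.01234 phi_3 = -1.016603
  R3 <- R3 - (-0.7898/2.7087) R1 = R3 - (-0.291579) R1:  -1.01234 phi_2 + 2.478411 phi_3 = 0.78236
  R3 <- R3 - (-1.01234/2.481897) R2 = R3 - (-0.40789) R2:  2.065488 phi_3 = 0.367699
Back-substitution:
  phi_hat_3 = 0.367699 / 2.065488 = 0.17802
  phi_hat_2 = (-1.016603 - (-1.01234)(0.17802)) / 2.481897 = -0.336995
  phi_hat_1 = (-0.7838 - (-0.7838)(-0.336995) - (-0.7898)(0.17802)) / 2.7087 = -0.334971
So phi_hat = [-0.3350, -0.3370, 0.1780].
Therefore phi_hat_2 = -0.3370.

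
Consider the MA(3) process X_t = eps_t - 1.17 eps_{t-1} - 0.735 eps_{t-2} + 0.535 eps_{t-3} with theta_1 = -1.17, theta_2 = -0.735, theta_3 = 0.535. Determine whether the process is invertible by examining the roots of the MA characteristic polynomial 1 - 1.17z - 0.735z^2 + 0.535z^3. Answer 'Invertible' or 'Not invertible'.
\text{Not invertible}

The MA(q) characteristic polynomial is P(z) = 1 - 1.17z - 0.735z^2 + 0.535z^3.
Invertibility requires all roots to lie outside the unit circle, i.e. |z| > 1 for every root.
Degree 3: look for a simple real root z0 first, then factor out (1 - z/z0) and solve the remaining quadratic.
Testing z0 = 2: P(2) = 1 + (-1.17)(2) + (-0.735)(2)^2 + (0.535)(2)^3
  = 1 + (-2.34) + (-2.94) + (4.28) = 0.  So z_0 = 2 is a root, |z_0| = 2.
Divide out the factor (1 - 0.5 z) = (1 - z/z0) (since 1/z0 = 0.5):
  P(z) = (1 - 0.5 z)(1 + (-0.67) z + (-1.07) z^2)
  [check: z-coef -0.67 - (0.5) = -1.17; z^2-coef -1.07 - (0.5)(-0.67) = -0.735; z^3-coef -(0.5)(-1.07) = 0.535.]
Remaining roots from the quadratic factor 1 + (-0.67) z + (-1.07) z^2:
  Set 1 + (-0.67) z + (-1.07) z^2 = 0, i.e. a z^2 + b z + c = 0 with a = -1.07, b = -0.67, c = 1.
  Discriminant D = b^2 - 4ac = (-0.67)^2 - 4*(-1.07)*1 = 0.4489 - (-4.28) = 4.7289.
  D >= 0, so the roots are real: z = (-b +/- sqrt(D)) / (2a) = (0.67 +/- 2.174603) / (-2.14).
    z_1 = (0.67 + 2.174603) / (-2.14) = -1.3293,   |z_1| = 1.3293.
    z_2 = (0.67 - 2.174603) / (-2.14) = 0.7031,   |z_2| = 0.7031.
Moduli of all roots: 2.0000, 1.3293, 0.7031.
All moduli strictly greater than 1? No.
Verdict: Not invertible.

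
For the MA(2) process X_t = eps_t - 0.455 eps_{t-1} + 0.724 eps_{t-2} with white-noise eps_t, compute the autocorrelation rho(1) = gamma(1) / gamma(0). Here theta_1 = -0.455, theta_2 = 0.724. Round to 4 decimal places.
\rho(1) = -0.4531

For an MA(q) process with theta_0 = 1, the autocovariance is
  gamma(k) = sigma^2 * sum_{i=0..q-k} theta_i * theta_{i+k},
and rho(k) = gamma(k) / gamma(0). Sigma^2 cancels.
  numerator   = (1)*(-0.455) + (-0.455)*(0.724) = -0.78442.
  denominator = (1)^2 + (-0.455)^2 + (0.724)^2 = 1.731201.
  rho(1) = -0.78442 / 1.731201 = -0.4531.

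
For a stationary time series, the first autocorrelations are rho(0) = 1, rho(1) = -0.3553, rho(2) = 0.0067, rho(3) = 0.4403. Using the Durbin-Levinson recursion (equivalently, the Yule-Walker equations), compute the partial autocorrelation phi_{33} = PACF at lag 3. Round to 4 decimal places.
\phi_{33} = 0.4600

The PACF at lag k is phi_{kk}, the last component of the solution
to the Yule-Walker system G_k phi = r_k where
  (G_k)_{ij} = rho(|i - j|), (r_k)_i = rho(i), i,j = 1..k.
Equivalently, Durbin-Levinson gives phi_{kk} iteratively:
  phi_{11} = rho(1)
  phi_{kk} = [rho(k) - sum_{j=1..k-1} phi_{k-1,j} rho(k-j)]
            / [1 - sum_{j=1..k-1} phi_{k-1,j} rho(j)],
  phi_{k,j} = phi_{k-1,j} - phi_{kk} phi_{k-1,k-j},  j = 1..k-1.
Step k = 1:
  phi_11 = rho(1) = -0.3553.
Step k = 2:
  phi_22 = [rho(2) - phi_11 rho(1)] / [1 - phi_11 rho(1)] = [0.0067 - (-0.3553)(-0.3553)] / [1 - (-0.3553)(-0.3553)]
         = -0.11953809 / 0.87376191 = -0.136809.
  Update: phi_21 = phi_11 - phi_22 phi_11 = -0.3553 - (-0.136809)(-0.3553) = -0.403908.
Step k = 3:
  phi_33 = [rho(3) - phi_21 rho(2) - phi_22 rho(1)] / [1 - phi_21 rho(1) - phi_22 rho(2)]
    numerator   = 0.4403 - (-0.403908)(0.0067) - (-0.136809)(-0.3553) = 0.39439811
    denominator = 1 - (-0.403908)(-0.3553) - (-0.136809)(0.0067) = 0.85740808
  phi_33 = 0.39439811 / 0.85740808 = 0.46.
Therefore phi_{33} = 0.4600.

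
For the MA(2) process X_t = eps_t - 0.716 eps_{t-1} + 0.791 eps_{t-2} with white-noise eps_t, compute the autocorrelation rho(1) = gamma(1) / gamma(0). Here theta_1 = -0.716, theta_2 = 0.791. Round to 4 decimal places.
\rho(1) = -0.5997

For an MA(q) process with theta_0 = 1, the autocovariance is
  gamma(k) = sigma^2 * sum_{i=0..q-k} theta_i * theta_{i+k},
and rho(k) = gamma(k) / gamma(0). Sigma^2 cancels.
  numerator   = (1)*(-0.716) + (-0.716)*(0.791) = -1.282356.
  denominator = (1)^2 + (-0.716)^2 + (0.791)^2 = 2.138337.
  rho(1) = -1.282356 / 2.138337 = -0.5997.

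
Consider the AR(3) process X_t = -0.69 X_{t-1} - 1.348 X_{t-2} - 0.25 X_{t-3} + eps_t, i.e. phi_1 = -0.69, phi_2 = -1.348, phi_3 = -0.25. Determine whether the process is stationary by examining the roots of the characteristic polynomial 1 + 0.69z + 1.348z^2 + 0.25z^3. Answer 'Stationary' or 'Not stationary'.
\text{Not stationary}

The AR(p) characteristic polynomial is P(z) = 1 + 0.69z + 1.348z^2 + 0.25z^3.
Stationarity requires all roots to lie outside the unit circle, i.e. |z| > 1 for every root.
Degree 3: look for a simple real root z0 first, then factor out (1 - z/z0) and solve the remaining quadratic.
Testing z0 = -5: P(-5) = 1 + (0.69)(-5) + (1.348)(-5)^2 + (0.25)(-5)^3
  = 1 + (-3.45) + (33.7) + (-31.25) = 0.  So z_0 = -5 is a root, |z_0| = 5.
Divide out the factor (1 + 0.2 z) = (1 - z/z0) (since 1/z0 = -0.2):
  P(z) = (1 + 0.2 z)(1 + (0.49) z + (1.25) z^2)
  [check: z-coef 0.49 - (-0.2) = 0.69; z^2-coef 1.25 - (-0.2)(0.49) = 1.348; z^3-coef -(-0.2)(1.25) = 0.25.]
Remaining roots from the quadratic factor 1 + (0.49) z + (1.25) z^2:
  Set 1 + (0.49) z + (1.25) z^2 = 0, i.e. a z^2 + b z + c = 0 with a = 1.25, b = 0.49, c = 1.
  Discriminant D = b^2 - 4ac = (0.49)^2 - 4*(1.25)*1 = 0.2401 - (5) = -4.7599.
  D < 0, so the roots are the complex-conjugate pair z = (-b +/- i sqrt(-D)) / (2a) = -0.196 +/- 0.8727i.
  For a conjugate pair |z|^2 = z * conj(z) = (product of roots) = c/a = 1/(1.25) = 0.8, so |z| = sqrt(0.8) = 0.8944 for both roots.
Moduli of all roots: 5.0000, 0.8944, 0.8944.
All moduli strictly greater than 1? No.
Verdict: Not stationary.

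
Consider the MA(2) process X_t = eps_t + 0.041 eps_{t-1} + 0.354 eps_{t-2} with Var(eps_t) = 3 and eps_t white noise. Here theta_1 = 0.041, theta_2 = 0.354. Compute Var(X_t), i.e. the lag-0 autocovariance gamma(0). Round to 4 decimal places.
\gamma(0) = 3.3810

For an MA(q) process X_t = eps_t + sum_i theta_i eps_{t-i} with
Var(eps_t) = sigma^2, the variance is
  gamma(0) = sigma^2 * (1 + sum_i theta_i^2).
  sum_i theta_i^2 = (0.041)^2 + (0.354)^2 = 0.001681 + 0.125316 = 0.126997.
  gamma(0) = 3 * (1 + 0.126997) = 3 * 1.126997 = 3.380991, which rounds to 3.3810.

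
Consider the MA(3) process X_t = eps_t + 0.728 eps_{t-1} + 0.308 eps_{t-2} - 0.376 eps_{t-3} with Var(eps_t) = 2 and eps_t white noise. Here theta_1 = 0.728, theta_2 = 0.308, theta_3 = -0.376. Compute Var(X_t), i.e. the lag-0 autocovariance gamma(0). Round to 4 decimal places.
\gamma(0) = 3.5324

For an MA(q) process X_t = eps_t + sum_i theta_i eps_{t-i} with
Var(eps_t) = sigma^2, the variance is
  gamma(0) = sigma^2 * (1 + sum_i theta_i^2).
  sum_i theta_i^2 = (0.728)^2 + (0.308)^2 + (-0.376)^2 = 0.529984 + 0.094864 + 0.141376 = 0.766224.
  gamma(0) = 2 * (1 + 0.766224) = 2 * 1.766224 = 3.532448, which rounds to 3.5324.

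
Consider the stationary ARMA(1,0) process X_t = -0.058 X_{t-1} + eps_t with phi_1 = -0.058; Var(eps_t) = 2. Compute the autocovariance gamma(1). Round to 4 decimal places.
\gamma(1) = -0.1164

Multiply the model equation by X_{t-k} and take expectations. With theta_0 = psi_0 = 1 and psi_j the MA(infinity) weights, this gives
  gamma(k) - sum_i phi_i gamma(k-i) = c_k,
  c_k = sigma^2 * sum_{j=k..q} theta_j psi_{j-k}   (c_k = 0 for k > q),
using gamma(-m) = gamma(m).
Pure AR (q = 0): c_0 = sigma^2 = 2, c_k = 0 for k >= 1.
Equations for k = 0 and k = 1 (AR order 1):
  gamma(0) = phi_1 gamma(1) + c_0
  gamma(1) = phi_1 gamma(0) + c_1
Substituting the second into the first: gamma(0) (1 - phi_1^2) = c_0 + phi_1 c_1, so
  gamma(0) = c_0 / (1 - phi_1^2) = 2 / (1 - (-0.058)^2) = 2 / 0.996636 = 2.006751.
  gamma(1) = phi_1 gamma(0) = (-0.058)(2.006751) = -0.116392.
Therefore gamma(1) = -0.1164 (to 4 decimal places).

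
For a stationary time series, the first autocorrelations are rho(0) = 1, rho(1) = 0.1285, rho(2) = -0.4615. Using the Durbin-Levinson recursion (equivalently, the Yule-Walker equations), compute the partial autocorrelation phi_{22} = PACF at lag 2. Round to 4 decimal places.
\phi_{22} = -0.4860

The PACF at lag k is phi_{kk}, the last component of the solution
to the Yule-Walker system G_k phi = r_k where
  (G_k)_{ij} = rho(|i - j|), (r_k)_i = rho(i), i,j = 1..k.
Equivalently, Durbin-Levinson gives phi_{kk} iteratively:
  phi_{11} = rho(1)
  phi_{kk} = [rho(k) - sum_{j=1..k-1} phi_{k-1,j} rho(k-j)]
            / [1 - sum_{j=1..k-1} phi_{k-1,j} rho(j)],
  phi_{k,j} = phi_{k-1,j} - phi_{kk} phi_{k-1,k-j},  j = 1..k-1.
Step k = 1:
  phi_11 = rho(1) = 0.1285.
Step k = 2:
  phi_22 = [rho(2) - phi_11 rho(1)] / [1 - phi_11 rho(1)] = [-0.4615 - (0.1285)(0.1285)] / [1 - (0.1285)(0.1285)]
         = -0.47801225 / 0.98348775 = -0.486.
Therefore phi_{22} = -0.4860.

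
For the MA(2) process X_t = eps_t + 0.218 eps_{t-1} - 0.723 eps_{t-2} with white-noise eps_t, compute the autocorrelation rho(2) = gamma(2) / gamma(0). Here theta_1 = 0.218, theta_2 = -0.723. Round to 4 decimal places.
\rho(2) = -0.4604

For an MA(q) process with theta_0 = 1, the autocovariance is
  gamma(k) = sigma^2 * sum_{i=0..q-k} theta_i * theta_{i+k},
and rho(k) = gamma(k) / gamma(0). Sigma^2 cancels.
  numerator   = (1)*(-0.723) = -0.723.
  denominator = (1)^2 + (0.218)^2 + (-0.723)^2 = 1.570253.
  rho(2) = -0.723 / 1.570253 = -0.4604.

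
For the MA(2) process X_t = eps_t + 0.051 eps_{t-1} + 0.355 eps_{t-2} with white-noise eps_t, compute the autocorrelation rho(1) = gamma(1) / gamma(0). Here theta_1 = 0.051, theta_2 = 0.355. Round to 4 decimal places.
\rho(1) = 0.0612

For an MA(q) process with theta_0 = 1, the autocovariance is
  gamma(k) = sigma^2 * sum_{i=0..q-k} theta_i * theta_{i+k},
and rho(k) = gamma(k) / gamma(0). Sigma^2 cancels.
  numerator   = (1)*(0.051) + (0.051)*(0.355) = 0.069105.
  denominator = (1)^2 + (0.051)^2 + (0.355)^2 = 1.128626.
  rho(1) = 0.069105 / 1.128626 = 0.0612.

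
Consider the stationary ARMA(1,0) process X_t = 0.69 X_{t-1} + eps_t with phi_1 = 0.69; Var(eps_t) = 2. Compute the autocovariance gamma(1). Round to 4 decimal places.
\gamma(1) = 2.6341

Multiply the model equation by X_{t-k} and take expectations. With theta_0 = psi_0 = 1 and psi_j the MA(infinity) weights, this gives
  gamma(k) - sum_i phi_i gamma(k-i) = c_k,
  c_k = sigma^2 * sum_{j=k..q} theta_j psi_{j-k}   (c_k = 0 for k > q),
using gamma(-m) = gamma(m).
Pure AR (q = 0): c_0 = sigma^2 = 2, c_k = 0 for k >= 1.
Equations for k = 0 and k = 1 (AR order 1):
  gamma(0) = phi_1 gamma(1) + c_0
  gamma(1) = phi_1 gamma(0) + c_1
Substituting the second into the first: gamma(0) (1 - phi_1^2) = c_0 + phi_1 c_1, so
  gamma(0) = c_0 / (1 - phi_1^2) = 2 / (1 - (0.69)^2) = 2 / 0.5239 = 3.817522.
  gamma(1) = phi_1 gamma(0) = (0.69)(3.817522) = 2.63409.
Therefore gamma(1) = 2.6341 (to 4 decimal places).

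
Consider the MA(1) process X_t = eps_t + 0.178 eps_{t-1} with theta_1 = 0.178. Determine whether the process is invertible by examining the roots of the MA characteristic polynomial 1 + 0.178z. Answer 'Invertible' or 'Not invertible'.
\text{Invertible}

The MA(q) characteristic polynomial is P(z) = 1 + 0.178z.
Invertibility requires all roots to lie outside the unit circle, i.e. |z| > 1 for every root.
This is linear in z: 1 + (0.178) z = 0  =>  z = -1/(0.178) = -5.617978,  |z| = 5.617978.
Moduli of all roots: 5.6180.
All moduli strictly greater than 1? Yes.
Verdict: Invertible.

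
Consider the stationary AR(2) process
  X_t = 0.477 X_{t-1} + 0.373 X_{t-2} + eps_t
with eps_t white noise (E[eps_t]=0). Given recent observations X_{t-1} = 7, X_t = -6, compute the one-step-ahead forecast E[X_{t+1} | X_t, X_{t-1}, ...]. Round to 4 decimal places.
E[X_{t+1} \mid \mathcal F_t] = -0.2510

For an AR(p) model X_t = c + sum_i phi_i X_{t-i} + eps_t, the
one-step-ahead conditional mean is
  E[X_{t+1} | X_t, ...] = c + sum_i phi_i X_{t+1-i}.
Substitute known values:
  E[X_{t+1} | ...] = (0.477) * (-6) + (0.373) * (7)
                   = -0.2510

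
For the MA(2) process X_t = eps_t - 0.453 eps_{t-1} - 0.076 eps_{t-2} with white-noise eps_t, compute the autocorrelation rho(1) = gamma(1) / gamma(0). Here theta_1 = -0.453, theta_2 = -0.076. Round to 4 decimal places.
\rho(1) = -0.3456

For an MA(q) process with theta_0 = 1, the autocovariance is
  gamma(k) = sigma^2 * sum_{i=0..q-k} theta_i * theta_{i+k},
and rho(k) = gamma(k) / gamma(0). Sigma^2 cancels.
  numerator   = (1)*(-0.453) + (-0.453)*(-0.076) = -0.418572.
  denominator = (1)^2 + (-0.453)^2 + (-0.076)^2 = 1.210985.
  rho(1) = -0.418572 / 1.210985 = -0.3456.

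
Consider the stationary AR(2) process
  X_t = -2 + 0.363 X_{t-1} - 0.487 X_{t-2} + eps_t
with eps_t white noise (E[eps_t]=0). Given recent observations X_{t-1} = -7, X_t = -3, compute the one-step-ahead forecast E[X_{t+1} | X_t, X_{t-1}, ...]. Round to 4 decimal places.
E[X_{t+1} \mid \mathcal F_t] = 0.3200

For an AR(p) model X_t = c + sum_i phi_i X_{t-i} + eps_t, the
one-step-ahead conditional mean is
  E[X_{t+1} | X_t, ...] = c + sum_i phi_i X_{t+1-i}.
Substitute known values:
  E[X_{t+1} | ...] = -2 + (0.363) * (-3) + (-0.487) * (-7)
                   = 0.3200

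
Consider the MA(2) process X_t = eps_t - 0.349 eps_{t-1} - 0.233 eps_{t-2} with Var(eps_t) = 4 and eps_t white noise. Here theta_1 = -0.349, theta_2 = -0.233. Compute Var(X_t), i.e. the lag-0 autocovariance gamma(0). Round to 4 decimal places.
\gamma(0) = 4.7044

For an MA(q) process X_t = eps_t + sum_i theta_i eps_{t-i} with
Var(eps_t) = sigma^2, the variance is
  gamma(0) = sigma^2 * (1 + sum_i theta_i^2).
  sum_i theta_i^2 = (-0.349)^2 + (-0.233)^2 = 0.121801 + 0.054289 = 0.17609.
  gamma(0) = 4 * (1 + 0.17609) = 4 * 1.17609 = 4.70436, which rounds to 4.7044.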